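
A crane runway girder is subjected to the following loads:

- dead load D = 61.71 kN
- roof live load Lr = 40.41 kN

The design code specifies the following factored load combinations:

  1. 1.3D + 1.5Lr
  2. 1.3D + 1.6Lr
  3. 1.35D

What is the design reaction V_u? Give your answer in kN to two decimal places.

1. 1.3(61.71) + 1.5(40.41) = 140.84
2. 1.3(61.71) + 1.6(40.41) = 144.88
3. 1.35(61.71) = 83.31
Maximum is from combination 2.

144.88 kN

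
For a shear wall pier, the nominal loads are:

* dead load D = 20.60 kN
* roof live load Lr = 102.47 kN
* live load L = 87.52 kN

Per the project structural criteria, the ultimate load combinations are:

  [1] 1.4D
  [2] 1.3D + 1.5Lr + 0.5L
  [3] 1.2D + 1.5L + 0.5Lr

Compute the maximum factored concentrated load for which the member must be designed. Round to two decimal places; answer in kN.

224.25 kN

[1] 1.4(20.60) = 28.84
[2] 1.3(20.60) + 1.5(102.47) + 0.5(87.52) = 26.78 + 153.71 + 43.76 = 224.25
[3] 1.2(20.60) + 1.5(87.52) + 0.5(102.47) = 24.72 + 131.28 + 51.24 = 207.24
Maximum is from combination 2.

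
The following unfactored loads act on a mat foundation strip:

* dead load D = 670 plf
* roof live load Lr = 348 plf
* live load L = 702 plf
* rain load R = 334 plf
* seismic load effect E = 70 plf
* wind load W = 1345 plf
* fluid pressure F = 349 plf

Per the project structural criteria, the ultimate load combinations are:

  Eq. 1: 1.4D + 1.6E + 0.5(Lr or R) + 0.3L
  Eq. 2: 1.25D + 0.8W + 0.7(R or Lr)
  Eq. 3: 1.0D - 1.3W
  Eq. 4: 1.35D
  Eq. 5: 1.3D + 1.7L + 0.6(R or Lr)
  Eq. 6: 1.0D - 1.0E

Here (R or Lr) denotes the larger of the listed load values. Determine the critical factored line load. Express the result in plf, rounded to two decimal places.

2273.20 plf

(Lr or R) → Lr = 348 plf; (R or Lr) → Lr = 348 plf.
Eq. 1: 1.4(670) + 1.6(70) + 0.5(348) + 0.3(702) = 1434.60
Eq. 2: 1.25(670) + 0.8(1345) + 0.7(348) = 2157.10
Eq. 3: 1.0(670) - 1.3(1345) = -1078.50
Eq. 4: 1.35(670) = 904.50
Eq. 5: 1.3(670) + 1.7(702) + 0.6(348) = 2273.20
Eq. 6: 1.0(670) - 1.0(70) = 600.00
Combination 5 governs: w_u = 2273.20 plf.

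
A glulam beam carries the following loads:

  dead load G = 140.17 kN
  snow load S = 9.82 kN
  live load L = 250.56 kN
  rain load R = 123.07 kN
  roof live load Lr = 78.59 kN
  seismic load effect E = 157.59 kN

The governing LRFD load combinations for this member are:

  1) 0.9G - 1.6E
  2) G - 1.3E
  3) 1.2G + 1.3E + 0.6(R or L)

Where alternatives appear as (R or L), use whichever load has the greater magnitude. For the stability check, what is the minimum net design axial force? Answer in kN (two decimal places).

-125.99 kN

(R or L) → L = 250.56 kN.
1) 0.9(140.17) - 1.6(157.59) = 126.15 - 252.14 = -125.99
2) 1.0(140.17) - 1.3(157.59) = 140.17 - 204.87 = -64.70
3) 1.2(140.17) + 1.3(157.59) + 0.6(250.56) = 168.20 + 204.87 + 150.34 = 523.41
Combination 1 gives the minimum: -125.99 kN.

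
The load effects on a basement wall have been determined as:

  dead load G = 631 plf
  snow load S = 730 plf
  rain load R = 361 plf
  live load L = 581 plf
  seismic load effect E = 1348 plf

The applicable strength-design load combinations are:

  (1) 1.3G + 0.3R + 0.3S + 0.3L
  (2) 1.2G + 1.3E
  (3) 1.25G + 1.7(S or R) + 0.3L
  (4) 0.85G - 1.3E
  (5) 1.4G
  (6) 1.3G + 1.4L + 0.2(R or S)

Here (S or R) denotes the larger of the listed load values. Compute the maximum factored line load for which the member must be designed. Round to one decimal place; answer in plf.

2509.6 plf

(S or R) → S = 730 plf; (R or S) → S = 730 plf.
(1) 1.3(631) + 0.3(361) + 0.3(730) + 0.3(581) = 820.3 + 108.3 + 219.0 + 174.3 = 1321.9
(2) 1.2(631) + 1.3(1348) = 757.2 + 1752.4 = 2509.6
(3) 1.25(631) + 1.7(730) + 0.3(581) = 788.8 + 1241.0 + 174.3 = 2204.1
(4) 0.85(631) - 1.3(1348) = -1216.1
(5) 1.4(631) = 883.4
(6) 1.3(631) + 1.4(581) + 0.2(730) = 820.3 + 813.4 + 146.0 = 1779.7
Combination 2 governs: w_u = 2509.6 plf.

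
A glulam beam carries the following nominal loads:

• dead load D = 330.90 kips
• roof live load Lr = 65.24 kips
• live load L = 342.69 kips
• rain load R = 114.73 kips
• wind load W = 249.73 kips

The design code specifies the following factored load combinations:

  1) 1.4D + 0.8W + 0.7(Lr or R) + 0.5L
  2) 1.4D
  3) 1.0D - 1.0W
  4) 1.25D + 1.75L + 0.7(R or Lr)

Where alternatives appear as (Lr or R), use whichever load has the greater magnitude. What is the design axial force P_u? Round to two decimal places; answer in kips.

1093.64 kips

(Lr or R) → R = 114.73 kips; (R or Lr) → R = 114.73 kips.
1) 1.4(330.90) + 0.8(249.73) + 0.7(114.73) + 0.5(342.69) = 914.70
2) 1.4(330.90) = 463.26
3) 1.0(330.90) - 1.0(249.73) = 81.17
4) 1.25(330.90) + 1.75(342.69) + 0.7(114.73) = 1093.64
Combination 4 governs: P_u = 1093.64 kips.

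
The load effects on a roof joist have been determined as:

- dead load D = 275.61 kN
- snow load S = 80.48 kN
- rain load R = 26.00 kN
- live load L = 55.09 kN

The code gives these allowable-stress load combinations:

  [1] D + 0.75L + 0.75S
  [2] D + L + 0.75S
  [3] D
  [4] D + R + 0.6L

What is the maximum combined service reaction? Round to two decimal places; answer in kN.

391.06 kN

[1] 1.0(275.61) + 0.75(55.09) + 0.75(80.48) = 377.29
[2] 1.0(275.61) + 1.0(55.09) + 0.75(80.48) = 391.06
[3] 1.0(275.61) = 275.61
[4] 1.0(275.61) + 1.0(26.00) + 0.6(55.09) = 334.66
Combination 2 governs: V = 391.06 kN.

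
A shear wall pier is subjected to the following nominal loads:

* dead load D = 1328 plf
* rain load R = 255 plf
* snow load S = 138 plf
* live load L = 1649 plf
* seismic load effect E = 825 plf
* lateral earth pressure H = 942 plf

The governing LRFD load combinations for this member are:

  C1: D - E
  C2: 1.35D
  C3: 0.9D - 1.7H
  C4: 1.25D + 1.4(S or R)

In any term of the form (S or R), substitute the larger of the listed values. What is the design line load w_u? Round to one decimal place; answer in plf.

2017.0 plf

(S or R) → R = 255 plf.
C1: 1.0(1328) - 1.0(825) = 1328.0 - 825.0 = 503.0
C2: 1.35(1328) = 1792.8
C3: 0.9(1328) - 1.7(942) = 1195.2 - 1601.4 = -406.2
C4: 1.25(1328) + 1.4(255) = 1660.0 + 357.0 = 2017.0
The controlling combination is 4, giving 2017.0 plf.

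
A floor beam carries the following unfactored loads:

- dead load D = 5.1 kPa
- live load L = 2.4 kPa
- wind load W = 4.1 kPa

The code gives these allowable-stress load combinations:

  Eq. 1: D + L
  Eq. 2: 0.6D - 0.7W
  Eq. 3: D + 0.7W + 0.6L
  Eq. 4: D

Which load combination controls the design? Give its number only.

Combination 3

Eq. 1: 1.0(5.1) + 1.0(2.4) = 7.50
Eq. 2: 0.6(5.1) - 0.7(4.1) = 0.19
Eq. 3: 1.0(5.1) + 0.7(4.1) + 0.6(2.4) = 9.41
Eq. 4: 1.0(5.1) = 5.10
The largest value is 9.41 kPa from combination 3.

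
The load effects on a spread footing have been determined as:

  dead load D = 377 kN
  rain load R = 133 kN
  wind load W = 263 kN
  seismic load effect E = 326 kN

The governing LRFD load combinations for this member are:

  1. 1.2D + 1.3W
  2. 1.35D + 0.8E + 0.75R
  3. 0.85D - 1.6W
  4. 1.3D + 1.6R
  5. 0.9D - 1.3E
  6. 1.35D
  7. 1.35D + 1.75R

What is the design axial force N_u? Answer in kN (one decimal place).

869.5 kN

1. 1.2(377) + 1.3(263) = 452.4 + 341.9 = 794.3
2. 1.35(377) + 0.8(326) + 0.75(133) = 869.5
3. 0.85(377) - 1.6(263) = -100.4
4. 1.3(377) + 1.6(133) = 490.1 + 212.8 = 702.9
5. 0.9(377) - 1.3(326) = 339.3 - 423.8 = -84.5
6. 1.35(377) = 509.0
7. 1.35(377) + 1.75(133) = 741.7
Maximum is from combination 2.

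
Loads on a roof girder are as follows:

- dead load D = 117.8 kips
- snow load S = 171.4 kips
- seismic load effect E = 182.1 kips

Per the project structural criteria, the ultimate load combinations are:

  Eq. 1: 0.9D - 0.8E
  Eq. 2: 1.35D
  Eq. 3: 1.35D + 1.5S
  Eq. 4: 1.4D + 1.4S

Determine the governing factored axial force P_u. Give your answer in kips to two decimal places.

416.13 kips

Eq. 1: 0.9(117.8) - 0.8(182.1) = 106.02 - 145.68 = -39.66
Eq. 2: 1.35(117.8) = 159.03
Eq. 3: 1.35(117.8) + 1.5(171.4) = 159.03 + 257.10 = 416.13
Eq. 4: 1.4(117.8) + 1.4(171.4) = 164.92 + 239.96 = 404.88
Maximum is from combination 3.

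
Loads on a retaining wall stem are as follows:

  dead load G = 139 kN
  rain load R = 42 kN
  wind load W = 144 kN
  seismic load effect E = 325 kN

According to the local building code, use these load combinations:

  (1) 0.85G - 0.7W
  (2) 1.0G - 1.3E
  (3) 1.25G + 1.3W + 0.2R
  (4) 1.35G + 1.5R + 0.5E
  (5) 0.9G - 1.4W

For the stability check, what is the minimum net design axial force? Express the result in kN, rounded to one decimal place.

(1) 0.85(139) - 0.7(144) = 118.2 - 100.8 = 17.4
(2) 1.0(139) - 1.3(325) = 139.0 - 422.5 = -283.5
(3) 1.25(139) + 1.3(144) + 0.2(42) = 173.8 + 187.2 + 8.4 = 369.4
(4) 1.35(139) + 1.5(42) + 0.5(325) = 187.7 + 63.0 + 162.5 = 413.2
(5) 0.9(139) - 1.4(144) = 125.1 - 201.6 = -76.5
Combination 2 gives the minimum: -283.5 kN.

-283.5 kN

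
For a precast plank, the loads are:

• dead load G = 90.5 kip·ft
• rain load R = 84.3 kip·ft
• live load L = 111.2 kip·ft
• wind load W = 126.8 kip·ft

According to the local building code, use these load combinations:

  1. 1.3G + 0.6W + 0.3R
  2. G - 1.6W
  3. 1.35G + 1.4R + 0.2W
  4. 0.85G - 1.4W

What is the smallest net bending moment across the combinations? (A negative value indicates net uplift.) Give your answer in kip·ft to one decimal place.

1. 1.3(90.5) + 0.6(126.8) + 0.3(84.3) = 219.0
2. 1.0(90.5) - 1.6(126.8) = -112.4
3. 1.35(90.5) + 1.4(84.3) + 0.2(126.8) = 265.6
4. 0.85(90.5) - 1.4(126.8) = -100.6
Combination 2 gives the minimum: -112.4 kip·ft.

-112.4 kip·ft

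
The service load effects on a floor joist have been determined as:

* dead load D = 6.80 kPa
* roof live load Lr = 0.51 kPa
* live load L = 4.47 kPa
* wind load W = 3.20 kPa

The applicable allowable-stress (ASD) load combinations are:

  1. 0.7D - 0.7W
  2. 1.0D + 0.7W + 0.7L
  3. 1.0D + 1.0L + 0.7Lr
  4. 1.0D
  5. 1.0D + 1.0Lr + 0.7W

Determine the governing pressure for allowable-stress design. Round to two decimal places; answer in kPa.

12.17 kPa

1. 0.7(6.80) - 0.7(3.20) = 4.76 - 2.24 = 2.52
2. 1.0(6.80) + 0.7(3.20) + 0.7(4.47) = 6.80 + 2.24 + 3.13 = 12.17
3. 1.0(6.80) + 1.0(4.47) + 0.7(0.51) = 6.80 + 4.47 + 0.36 = 11.63
4. 1.0(6.80) = 6.80
5. 1.0(6.80) + 1.0(0.51) + 0.7(3.20) = 6.80 + 0.51 + 2.24 = 9.55
Combination 2 governs: p = 12.17 kPa.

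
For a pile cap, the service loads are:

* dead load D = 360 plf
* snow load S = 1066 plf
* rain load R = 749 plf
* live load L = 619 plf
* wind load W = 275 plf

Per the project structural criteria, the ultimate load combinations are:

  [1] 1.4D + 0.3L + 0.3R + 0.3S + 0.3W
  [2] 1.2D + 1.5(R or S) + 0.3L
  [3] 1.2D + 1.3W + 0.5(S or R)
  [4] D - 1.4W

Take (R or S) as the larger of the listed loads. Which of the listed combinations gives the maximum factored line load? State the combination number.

Combination 2

(R or S) → S = 1066 plf; (S or R) → S = 1066 plf.
[1] 1.4(360) + 0.3(619) + 0.3(749) + 0.3(1066) + 0.3(275) = 1316.70
[2] 1.2(360) + 1.5(1066) + 0.3(619) = 2216.70
[3] 1.2(360) + 1.3(275) + 0.5(1066) = 1322.50
[4] 1.0(360) - 1.4(275) = -25.00
The largest value is 2216.70 plf from combination 2.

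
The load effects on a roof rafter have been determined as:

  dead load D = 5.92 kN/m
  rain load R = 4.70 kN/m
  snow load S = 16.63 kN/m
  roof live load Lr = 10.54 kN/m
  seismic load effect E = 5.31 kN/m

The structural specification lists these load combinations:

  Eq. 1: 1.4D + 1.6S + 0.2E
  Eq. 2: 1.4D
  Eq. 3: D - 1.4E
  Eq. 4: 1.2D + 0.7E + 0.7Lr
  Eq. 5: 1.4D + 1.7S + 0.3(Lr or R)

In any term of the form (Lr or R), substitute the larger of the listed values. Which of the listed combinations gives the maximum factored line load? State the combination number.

(Lr or R) → Lr = 10.54 kN/m.
Eq. 1: 1.4(5.92) + 1.6(16.63) + 0.2(5.31) = 8.29 + 26.61 + 1.06 = 35.96
Eq. 2: 1.4(5.92) = 8.29
Eq. 3: 1.0(5.92) - 1.4(5.31) = 5.92 - 7.43 = -1.51
Eq. 4: 1.2(5.92) + 0.7(5.31) + 0.7(10.54) = 7.10 + 3.72 + 7.38 = 18.20
Eq. 5: 1.4(5.92) + 1.7(16.63) + 0.3(10.54) = 8.29 + 28.27 + 3.16 = 39.72
The largest value is 39.72 kN/m from combination 5.

Combination 5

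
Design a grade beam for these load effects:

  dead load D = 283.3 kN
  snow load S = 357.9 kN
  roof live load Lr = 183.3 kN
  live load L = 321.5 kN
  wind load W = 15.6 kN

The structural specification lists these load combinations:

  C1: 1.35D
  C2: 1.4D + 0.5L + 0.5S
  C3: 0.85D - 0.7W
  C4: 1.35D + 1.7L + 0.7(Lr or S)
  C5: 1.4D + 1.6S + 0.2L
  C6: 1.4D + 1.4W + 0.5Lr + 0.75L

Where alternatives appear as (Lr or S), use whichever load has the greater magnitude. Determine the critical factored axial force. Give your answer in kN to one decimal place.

1179.5 kN

(Lr or S) → S = 357.9 kN.
C1: 1.35(283.3) = 382.5
C2: 1.4(283.3) + 0.5(321.5) + 0.5(357.9) = 736.3
C3: 0.85(283.3) - 0.7(15.6) = 240.8 - 10.9 = 229.9
C4: 1.35(283.3) + 1.7(321.5) + 0.7(357.9) = 1179.5
C5: 1.4(283.3) + 1.6(357.9) + 0.2(321.5) = 1033.6
C6: 1.4(283.3) + 1.4(15.6) + 0.5(183.3) + 0.75(321.5) = 396.6 + 21.8 + 91.7 + 241.1 = 751.2
The controlling combination is 4, giving 1179.5 kN.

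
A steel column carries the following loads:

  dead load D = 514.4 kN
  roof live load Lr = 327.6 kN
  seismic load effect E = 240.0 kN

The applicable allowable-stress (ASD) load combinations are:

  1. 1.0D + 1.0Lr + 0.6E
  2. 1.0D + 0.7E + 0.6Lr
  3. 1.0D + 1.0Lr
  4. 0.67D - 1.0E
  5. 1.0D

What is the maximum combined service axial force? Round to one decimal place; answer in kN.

986.0 kN

1. 1.0(514.4) + 1.0(327.6) + 0.6(240.0) = 514.4 + 327.6 + 144.0 = 986.0
2. 1.0(514.4) + 0.7(240.0) + 0.6(327.6) = 514.4 + 168.0 + 196.6 = 879.0
3. 1.0(514.4) + 1.0(327.6) = 514.4 + 327.6 = 842.0
4. 0.67(514.4) - 1.0(240.0) = 344.6 - 240.0 = 104.6
5. 1.0(514.4) = 514.4
The controlling combination is 1, giving 986.0 kN.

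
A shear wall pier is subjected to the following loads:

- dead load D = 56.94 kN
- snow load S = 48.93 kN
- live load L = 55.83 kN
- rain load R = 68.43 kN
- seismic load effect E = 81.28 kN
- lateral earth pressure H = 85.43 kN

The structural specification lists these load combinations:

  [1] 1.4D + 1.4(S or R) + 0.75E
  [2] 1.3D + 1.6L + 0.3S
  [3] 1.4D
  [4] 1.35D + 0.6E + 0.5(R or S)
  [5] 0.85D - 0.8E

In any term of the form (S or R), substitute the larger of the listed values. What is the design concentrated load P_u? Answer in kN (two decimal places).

236.48 kN

(S or R) → R = 68.43 kN; (R or S) → R = 68.43 kN.
[1] 1.4(56.94) + 1.4(68.43) + 0.75(81.28) = 236.48
[2] 1.3(56.94) + 1.6(55.83) + 0.3(48.93) = 178.03
[3] 1.4(56.94) = 79.72
[4] 1.35(56.94) + 0.6(81.28) + 0.5(68.43) = 159.85
[5] 0.85(56.94) - 0.8(81.28) = -16.63
The controlling combination is 1, giving 236.48 kN.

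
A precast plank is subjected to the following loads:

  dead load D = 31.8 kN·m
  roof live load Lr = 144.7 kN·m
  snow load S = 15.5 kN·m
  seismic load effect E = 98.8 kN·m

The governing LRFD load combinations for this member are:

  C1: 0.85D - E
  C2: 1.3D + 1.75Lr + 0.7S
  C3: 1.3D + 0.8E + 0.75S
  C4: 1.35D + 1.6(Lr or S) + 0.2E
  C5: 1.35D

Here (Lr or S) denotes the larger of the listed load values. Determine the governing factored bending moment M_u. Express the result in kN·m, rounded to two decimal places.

(Lr or S) → Lr = 144.7 kN·m.
C1: 0.85(31.8) - 1.0(98.8) = 27.03 - 98.80 = -71.77
C2: 1.3(31.8) + 1.75(144.7) + 0.7(15.5) = 41.34 + 253.23 + 10.85 = 305.42
C3: 1.3(31.8) + 0.8(98.8) + 0.75(15.5) = 41.34 + 79.04 + 11.63 = 132.01
C4: 1.35(31.8) + 1.6(144.7) + 0.2(98.8) = 42.93 + 231.52 + 19.76 = 294.21
C5: 1.35(31.8) = 42.93
The controlling combination is 2, giving 305.42 kN·m.

305.42 kN·m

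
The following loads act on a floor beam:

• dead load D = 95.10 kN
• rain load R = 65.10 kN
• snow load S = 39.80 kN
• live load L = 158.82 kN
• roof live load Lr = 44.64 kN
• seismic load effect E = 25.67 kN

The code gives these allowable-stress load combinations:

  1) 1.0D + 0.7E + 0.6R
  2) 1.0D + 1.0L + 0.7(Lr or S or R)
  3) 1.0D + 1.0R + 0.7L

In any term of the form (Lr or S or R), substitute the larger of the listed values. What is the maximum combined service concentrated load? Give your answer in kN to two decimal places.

(Lr or S or R) → R = 65.10 kN.
1) 1.0(95.10) + 0.7(25.67) + 0.6(65.10) = 95.10 + 17.97 + 39.06 = 152.13
2) 1.0(95.10) + 1.0(158.82) + 0.7(65.10) = 95.10 + 158.82 + 45.57 = 299.49
3) 1.0(95.10) + 1.0(65.10) + 0.7(158.82) = 95.10 + 65.10 + 111.17 = 271.37
The controlling combination is 2, giving 299.49 kN.

299.49 kN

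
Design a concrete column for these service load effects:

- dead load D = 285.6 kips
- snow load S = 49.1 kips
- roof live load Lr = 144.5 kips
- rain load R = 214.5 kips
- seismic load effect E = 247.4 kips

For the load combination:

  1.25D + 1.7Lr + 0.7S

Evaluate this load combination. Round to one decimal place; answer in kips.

637.0 kips

1.25(285.6) + 1.7(144.5) + 0.7(49.1) = 637.0
P_u = 637.0 kips.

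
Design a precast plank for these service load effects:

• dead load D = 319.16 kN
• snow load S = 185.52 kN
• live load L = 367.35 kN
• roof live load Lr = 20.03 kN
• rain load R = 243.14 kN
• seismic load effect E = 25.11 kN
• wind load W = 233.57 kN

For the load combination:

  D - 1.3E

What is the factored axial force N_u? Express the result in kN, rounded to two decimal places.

1.0(319.16) - 1.3(25.11) = 319.16 - 32.64 = 286.52
N_u = 286.52 kN.

286.52 kN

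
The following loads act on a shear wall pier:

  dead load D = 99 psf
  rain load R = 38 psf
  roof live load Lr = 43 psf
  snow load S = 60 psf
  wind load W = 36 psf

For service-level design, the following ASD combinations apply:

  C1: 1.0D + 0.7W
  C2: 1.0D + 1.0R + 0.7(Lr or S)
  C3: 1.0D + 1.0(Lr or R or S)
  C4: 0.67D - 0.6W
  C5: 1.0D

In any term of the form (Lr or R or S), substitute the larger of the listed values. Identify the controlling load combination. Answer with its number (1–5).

Combination 2

(Lr or S) → S = 60 psf; (Lr or R or S) → S = 60 psf.
C1: 1.0(99) + 0.7(36) = 99.00 + 25.20 = 124.20
C2: 1.0(99) + 1.0(38) + 0.7(60) = 99.00 + 38.00 + 42.00 = 179.00
C3: 1.0(99) + 1.0(60) = 99.00 + 60.00 = 159.00
C4: 0.67(99) - 0.6(36) = 66.33 - 21.60 = 44.73
C5: 1.0(99) = 99.00
The largest value is 179.00 psf from combination 2.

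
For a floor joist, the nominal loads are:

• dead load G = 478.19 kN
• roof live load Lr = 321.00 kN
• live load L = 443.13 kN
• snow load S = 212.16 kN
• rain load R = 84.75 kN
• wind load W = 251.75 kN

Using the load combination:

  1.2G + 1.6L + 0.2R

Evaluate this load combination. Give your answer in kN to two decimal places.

1.2(478.19) + 1.6(443.13) + 0.2(84.75) = 573.83 + 709.01 + 16.95 = 1299.79
N_u = 1299.79 kN.

1299.79 kN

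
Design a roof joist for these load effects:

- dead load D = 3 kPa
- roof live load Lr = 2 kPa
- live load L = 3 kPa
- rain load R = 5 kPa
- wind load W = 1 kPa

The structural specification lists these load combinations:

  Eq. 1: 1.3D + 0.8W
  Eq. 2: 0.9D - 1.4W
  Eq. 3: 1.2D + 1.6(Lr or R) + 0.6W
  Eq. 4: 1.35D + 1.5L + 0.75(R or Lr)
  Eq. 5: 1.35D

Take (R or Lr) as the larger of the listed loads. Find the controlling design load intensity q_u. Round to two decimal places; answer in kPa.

(Lr or R) → R = 5 kPa; (R or Lr) → R = 5 kPa.
Eq. 1: 1.3(3) + 0.8(1) = 3.90 + 0.80 = 4.70
Eq. 2: 0.9(3) - 1.4(1) = 2.70 - 1.40 = 1.30
Eq. 3: 1.2(3) + 1.6(5) + 0.6(1) = 3.60 + 8.00 + 0.60 = 12.20
Eq. 4: 1.35(3) + 1.5(3) + 0.75(5) = 4.05 + 4.50 + 3.75 = 12.30
Eq. 5: 1.35(3) = 4.05
The controlling combination is 4, giving 12.30 kPa.

12.30 kPa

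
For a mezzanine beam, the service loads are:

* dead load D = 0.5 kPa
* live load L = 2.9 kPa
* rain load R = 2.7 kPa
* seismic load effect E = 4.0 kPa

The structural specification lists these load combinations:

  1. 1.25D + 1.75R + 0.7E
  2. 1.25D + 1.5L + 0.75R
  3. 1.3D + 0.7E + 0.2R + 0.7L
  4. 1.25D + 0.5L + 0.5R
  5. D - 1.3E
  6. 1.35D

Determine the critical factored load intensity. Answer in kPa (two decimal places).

1. 1.25(0.5) + 1.75(2.7) + 0.7(4.0) = 8.15
2. 1.25(0.5) + 1.5(2.9) + 0.75(2.7) = 7.00
3. 1.3(0.5) + 0.7(4.0) + 0.2(2.7) + 0.7(2.9) = 0.65 + 2.80 + 0.54 + 2.03 = 6.02
4. 1.25(0.5) + 0.5(2.9) + 0.5(2.7) = 0.63 + 1.45 + 1.35 = 3.43
5. 1.0(0.5) - 1.3(4.0) = 0.50 - 5.20 = -4.70
6. 1.35(0.5) = 0.68
The controlling combination is 1, giving 8.15 kPa.

8.15 kPa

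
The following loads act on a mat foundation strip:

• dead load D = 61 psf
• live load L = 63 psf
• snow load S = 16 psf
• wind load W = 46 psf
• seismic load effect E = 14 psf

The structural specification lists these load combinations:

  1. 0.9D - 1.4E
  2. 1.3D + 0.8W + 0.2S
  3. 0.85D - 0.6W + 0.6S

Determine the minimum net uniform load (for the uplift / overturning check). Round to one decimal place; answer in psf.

33.9 psf

1. 0.9(61) - 1.4(14) = 54.9 - 19.6 = 35.3
2. 1.3(61) + 0.8(46) + 0.2(16) = 79.3 + 36.8 + 3.2 = 119.3
3. 0.85(61) - 0.6(46) + 0.6(16) = 51.9 - 27.6 + 9.6 = 33.9
Combination 3 gives the minimum: 33.9 psf.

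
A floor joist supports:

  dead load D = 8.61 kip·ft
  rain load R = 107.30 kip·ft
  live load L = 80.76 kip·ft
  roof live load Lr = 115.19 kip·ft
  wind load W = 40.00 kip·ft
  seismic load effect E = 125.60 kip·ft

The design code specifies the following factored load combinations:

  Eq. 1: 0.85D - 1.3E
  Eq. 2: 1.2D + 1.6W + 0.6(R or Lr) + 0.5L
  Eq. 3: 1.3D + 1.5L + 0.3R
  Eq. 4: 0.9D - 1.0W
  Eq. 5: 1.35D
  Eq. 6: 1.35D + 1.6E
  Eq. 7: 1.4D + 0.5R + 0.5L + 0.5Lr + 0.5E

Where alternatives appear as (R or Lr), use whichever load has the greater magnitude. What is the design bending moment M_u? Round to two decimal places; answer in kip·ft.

226.48 kip·ft

(R or Lr) → Lr = 115.19 kip·ft.
Eq. 1: 0.85(8.61) - 1.3(125.60) = 7.32 - 163.28 = -155.96
Eq. 2: 1.2(8.61) + 1.6(40.00) + 0.6(115.19) + 0.5(80.76) = 183.83
Eq. 3: 1.3(8.61) + 1.5(80.76) + 0.3(107.30) = 11.19 + 121.14 + 32.19 = 164.52
Eq. 4: 0.9(8.61) - 1.0(40.00) = 7.75 - 40.00 = -32.25
Eq. 5: 1.35(8.61) = 11.62
Eq. 6: 1.35(8.61) + 1.6(125.60) = 11.62 + 200.96 = 212.58
Eq. 7: 1.4(8.61) + 0.5(107.30) + 0.5(80.76) + 0.5(115.19) + 0.5(125.60) = 12.05 + 53.65 + 40.38 + 57.60 + 62.80 = 226.48
Maximum is from combination 7.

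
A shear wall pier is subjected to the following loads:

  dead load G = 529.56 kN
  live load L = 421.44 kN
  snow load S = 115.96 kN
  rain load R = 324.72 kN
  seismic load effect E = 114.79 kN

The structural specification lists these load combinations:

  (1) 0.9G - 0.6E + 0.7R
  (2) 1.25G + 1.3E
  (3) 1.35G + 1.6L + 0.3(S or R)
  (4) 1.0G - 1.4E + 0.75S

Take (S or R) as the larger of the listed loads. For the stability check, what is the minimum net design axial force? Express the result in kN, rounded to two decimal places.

455.82 kN

(S or R) → R = 324.72 kN.
(1) 0.9(529.56) - 0.6(114.79) + 0.7(324.72) = 476.60 - 68.87 + 227.30 = 635.03
(2) 1.25(529.56) + 1.3(114.79) = 661.95 + 149.23 = 811.18
(3) 1.35(529.56) + 1.6(421.44) + 0.3(324.72) = 714.91 + 674.30 + 97.42 = 1486.63
(4) 1.0(529.56) - 1.4(114.79) + 0.75(115.96) = 529.56 - 160.71 + 86.97 = 455.82
Combination 4 gives the minimum: 455.82 kN.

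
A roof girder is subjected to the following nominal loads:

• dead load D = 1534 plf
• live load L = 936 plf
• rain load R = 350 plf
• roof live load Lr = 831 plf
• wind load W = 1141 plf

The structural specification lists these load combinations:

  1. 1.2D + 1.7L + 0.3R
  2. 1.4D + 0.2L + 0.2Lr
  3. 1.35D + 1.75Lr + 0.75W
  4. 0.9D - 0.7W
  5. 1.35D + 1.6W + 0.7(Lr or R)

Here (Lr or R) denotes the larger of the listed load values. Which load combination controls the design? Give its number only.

(Lr or R) → Lr = 831 plf.
1. 1.2(1534) + 1.7(936) + 0.3(350) = 1840.8 + 1591.2 + 105.0 = 3537.0
2. 1.4(1534) + 0.2(936) + 0.2(831) = 2147.6 + 187.2 + 166.2 = 2501.0
3. 1.35(1534) + 1.75(831) + 0.75(1141) = 4380.9
4. 0.9(1534) - 0.7(1141) = 1380.6 - 798.7 = 581.9
5. 1.35(1534) + 1.6(1141) + 0.7(831) = 2070.9 + 1825.6 + 581.7 = 4478.2
The largest value is 4478.2 plf from combination 5.

Combination 5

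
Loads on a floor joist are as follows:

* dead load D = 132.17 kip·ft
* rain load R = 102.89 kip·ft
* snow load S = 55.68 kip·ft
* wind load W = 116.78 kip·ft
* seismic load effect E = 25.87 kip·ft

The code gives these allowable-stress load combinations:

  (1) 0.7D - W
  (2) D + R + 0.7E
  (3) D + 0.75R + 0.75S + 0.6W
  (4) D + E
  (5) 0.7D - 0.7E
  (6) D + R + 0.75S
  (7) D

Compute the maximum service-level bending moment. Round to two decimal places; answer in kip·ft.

321.17 kip·ft

(1) 0.7(132.17) - 1.0(116.78) = 92.52 - 116.78 = -24.26
(2) 1.0(132.17) + 1.0(102.89) + 0.7(25.87) = 132.17 + 102.89 + 18.11 = 253.17
(3) 1.0(132.17) + 0.75(102.89) + 0.75(55.68) + 0.6(116.78) = 132.17 + 77.17 + 41.76 + 70.07 = 321.17
(4) 1.0(132.17) + 1.0(25.87) = 132.17 + 25.87 = 158.04
(5) 0.7(132.17) - 0.7(25.87) = 92.52 - 18.11 = 74.41
(6) 1.0(132.17) + 1.0(102.89) + 0.75(55.68) = 132.17 + 102.89 + 41.76 = 276.82
(7) 1.0(132.17) = 132.17
The controlling combination is 3, giving 321.17 kip·ft.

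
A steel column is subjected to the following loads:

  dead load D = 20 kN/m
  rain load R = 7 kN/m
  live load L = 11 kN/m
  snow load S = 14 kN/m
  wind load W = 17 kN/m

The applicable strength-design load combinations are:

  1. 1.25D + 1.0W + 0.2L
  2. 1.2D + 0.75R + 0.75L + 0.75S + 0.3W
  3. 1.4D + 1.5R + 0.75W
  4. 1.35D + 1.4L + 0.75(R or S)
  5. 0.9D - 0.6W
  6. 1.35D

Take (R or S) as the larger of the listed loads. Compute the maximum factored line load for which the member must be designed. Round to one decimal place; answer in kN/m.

(R or S) → S = 14 kN/m.
1. 1.25(20) + 1.0(17) + 0.2(11) = 25.0 + 17.0 + 2.2 = 44.2
2. 1.2(20) + 0.75(7) + 0.75(11) + 0.75(14) + 0.3(17) = 53.1
3. 1.4(20) + 1.5(7) + 0.75(17) = 28.0 + 10.5 + 12.8 = 51.3
4. 1.35(20) + 1.4(11) + 0.75(14) = 27.0 + 15.4 + 10.5 = 52.9
5. 0.9(20) - 0.6(17) = 18.0 - 10.2 = 7.8
6. 1.35(20) = 27.0
Maximum is from combination 2.

53.1 kN/m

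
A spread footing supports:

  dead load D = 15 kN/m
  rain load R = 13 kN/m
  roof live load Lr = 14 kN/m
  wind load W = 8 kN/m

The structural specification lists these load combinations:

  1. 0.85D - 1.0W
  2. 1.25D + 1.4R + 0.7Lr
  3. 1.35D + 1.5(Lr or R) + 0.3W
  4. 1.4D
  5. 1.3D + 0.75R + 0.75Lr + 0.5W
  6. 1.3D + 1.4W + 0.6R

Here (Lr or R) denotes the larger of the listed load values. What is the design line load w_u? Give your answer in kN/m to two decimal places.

46.75 kN/m

(Lr or R) → Lr = 14 kN/m.
1. 0.85(15) - 1.0(8) = 12.75 - 8.00 = 4.75
2. 1.25(15) + 1.4(13) + 0.7(14) = 18.75 + 18.20 + 9.80 = 46.75
3. 1.35(15) + 1.5(14) + 0.3(8) = 20.25 + 21.00 + 2.40 = 43.65
4. 1.4(15) = 21.00
5. 1.3(15) + 0.75(13) + 0.75(14) + 0.5(8) = 19.50 + 9.75 + 10.50 + 4.00 = 43.75
6. 1.3(15) + 1.4(8) + 0.6(13) = 19.50 + 11.20 + 7.80 = 38.50
Combination 2 governs: w_u = 46.75 kN/m.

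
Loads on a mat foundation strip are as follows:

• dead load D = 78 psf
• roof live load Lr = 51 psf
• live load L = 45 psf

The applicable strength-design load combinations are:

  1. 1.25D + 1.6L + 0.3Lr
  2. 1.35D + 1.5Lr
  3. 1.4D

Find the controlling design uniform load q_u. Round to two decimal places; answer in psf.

1. 1.25(78) + 1.6(45) + 0.3(51) = 97.50 + 72.00 + 15.30 = 184.80
2. 1.35(78) + 1.5(51) = 105.30 + 76.50 = 181.80
3. 1.4(78) = 109.20
Maximum is from combination 1.

184.80 psf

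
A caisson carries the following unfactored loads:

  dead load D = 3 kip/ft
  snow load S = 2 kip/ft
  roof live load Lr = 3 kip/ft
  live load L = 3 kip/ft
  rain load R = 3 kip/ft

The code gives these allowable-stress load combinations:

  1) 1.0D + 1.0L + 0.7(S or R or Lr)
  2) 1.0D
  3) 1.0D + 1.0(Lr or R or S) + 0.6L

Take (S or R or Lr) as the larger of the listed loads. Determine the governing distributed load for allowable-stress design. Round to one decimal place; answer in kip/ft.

(S or R or Lr) → R = 3 kip/ft; (Lr or R or S) → Lr = 3 kip/ft.
1) 1.0(3) + 1.0(3) + 0.7(3) = 3.0 + 3.0 + 2.1 = 8.1
2) 1.0(3) = 3.0
3) 1.0(3) + 1.0(3) + 0.6(3) = 3.0 + 3.0 + 1.8 = 7.8
Combination 1 governs: w = 8.1 kip/ft.

8.1 kip/ft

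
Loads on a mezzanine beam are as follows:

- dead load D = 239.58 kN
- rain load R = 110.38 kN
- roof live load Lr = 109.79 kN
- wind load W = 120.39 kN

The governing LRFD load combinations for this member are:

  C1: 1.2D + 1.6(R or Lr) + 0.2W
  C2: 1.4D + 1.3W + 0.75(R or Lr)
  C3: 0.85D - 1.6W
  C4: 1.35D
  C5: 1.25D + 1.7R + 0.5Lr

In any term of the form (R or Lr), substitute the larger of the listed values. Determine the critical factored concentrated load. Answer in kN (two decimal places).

574.70 kN

(R or Lr) → R = 110.38 kN.
C1: 1.2(239.58) + 1.6(110.38) + 0.2(120.39) = 488.18
C2: 1.4(239.58) + 1.3(120.39) + 0.75(110.38) = 574.70
C3: 0.85(239.58) - 1.6(120.39) = 203.64 - 192.62 = 11.02
C4: 1.35(239.58) = 323.43
C5: 1.25(239.58) + 1.7(110.38) + 0.5(109.79) = 542.02
The controlling combination is 2, giving 574.70 kN.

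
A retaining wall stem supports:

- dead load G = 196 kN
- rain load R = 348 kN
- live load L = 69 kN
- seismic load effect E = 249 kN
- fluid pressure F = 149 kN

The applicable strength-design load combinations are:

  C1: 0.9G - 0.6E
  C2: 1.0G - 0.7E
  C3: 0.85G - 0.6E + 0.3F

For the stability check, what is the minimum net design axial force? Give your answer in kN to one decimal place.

21.7 kN

C1: 0.9(196) - 0.6(249) = 176.4 - 149.4 = 27.0
C2: 1.0(196) - 0.7(249) = 196.0 - 174.3 = 21.7
C3: 0.85(196) - 0.6(249) + 0.3(149) = 166.6 - 149.4 + 44.7 = 61.9
Combination 2 gives the minimum: 21.7 kN.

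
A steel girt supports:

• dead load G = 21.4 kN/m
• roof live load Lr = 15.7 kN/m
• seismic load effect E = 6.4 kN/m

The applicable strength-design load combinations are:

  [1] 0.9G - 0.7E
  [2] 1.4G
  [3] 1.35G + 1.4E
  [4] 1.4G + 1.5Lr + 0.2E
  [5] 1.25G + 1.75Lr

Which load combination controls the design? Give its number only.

[1] 0.9(21.4) - 0.7(6.4) = 19.26 - 4.48 = 14.78
[2] 1.4(21.4) = 29.96
[3] 1.35(21.4) + 1.4(6.4) = 28.89 + 8.96 = 37.85
[4] 1.4(21.4) + 1.5(15.7) + 0.2(6.4) = 29.96 + 23.55 + 1.28 = 54.79
[5] 1.25(21.4) + 1.75(15.7) = 26.75 + 27.48 = 54.23
The largest value is 54.79 kN/m from combination 4.

Combination 4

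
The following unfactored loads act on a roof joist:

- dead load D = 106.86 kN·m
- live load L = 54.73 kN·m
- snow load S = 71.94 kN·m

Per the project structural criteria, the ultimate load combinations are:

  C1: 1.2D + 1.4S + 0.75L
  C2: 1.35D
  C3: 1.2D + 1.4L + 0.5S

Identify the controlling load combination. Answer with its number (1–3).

Combination 1

C1: 1.2(106.86) + 1.4(71.94) + 0.75(54.73) = 128.23 + 100.72 + 41.05 = 270.00
C2: 1.35(106.86) = 144.26
C3: 1.2(106.86) + 1.4(54.73) + 0.5(71.94) = 128.23 + 76.62 + 35.97 = 240.82
The largest value is 270.00 kN·m from combination 1.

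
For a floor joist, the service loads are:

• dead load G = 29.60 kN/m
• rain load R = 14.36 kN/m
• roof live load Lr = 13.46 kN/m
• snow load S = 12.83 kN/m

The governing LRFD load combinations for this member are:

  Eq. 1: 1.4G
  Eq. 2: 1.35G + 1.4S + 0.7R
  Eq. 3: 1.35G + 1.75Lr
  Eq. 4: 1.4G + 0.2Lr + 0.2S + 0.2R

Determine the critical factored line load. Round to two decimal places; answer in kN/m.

67.97 kN/m

Eq. 1: 1.4(29.60) = 41.44
Eq. 2: 1.35(29.60) + 1.4(12.83) + 0.7(14.36) = 39.96 + 17.96 + 10.05 = 67.97
Eq. 3: 1.35(29.60) + 1.75(13.46) = 39.96 + 23.56 = 63.52
Eq. 4: 1.4(29.60) + 0.2(13.46) + 0.2(12.83) + 0.2(14.36) = 41.44 + 2.69 + 2.57 + 2.87 = 49.57
Combination 2 governs: w_u = 67.97 kN/m.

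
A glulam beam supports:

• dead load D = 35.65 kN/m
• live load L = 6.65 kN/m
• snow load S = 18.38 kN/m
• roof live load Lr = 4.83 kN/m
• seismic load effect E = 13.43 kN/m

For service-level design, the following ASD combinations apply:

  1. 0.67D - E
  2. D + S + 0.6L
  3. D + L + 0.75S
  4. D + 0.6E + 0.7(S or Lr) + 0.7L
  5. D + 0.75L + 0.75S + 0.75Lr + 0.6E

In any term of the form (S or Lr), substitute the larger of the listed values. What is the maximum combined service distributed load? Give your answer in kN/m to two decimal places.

66.10 kN/m

(S or Lr) → S = 18.38 kN/m.
1. 0.67(35.65) - 1.0(13.43) = 23.89 - 13.43 = 10.46
2. 1.0(35.65) + 1.0(18.38) + 0.6(6.65) = 35.65 + 18.38 + 3.99 = 58.02
3. 1.0(35.65) + 1.0(6.65) + 0.75(18.38) = 35.65 + 6.65 + 13.79 = 56.09
4. 1.0(35.65) + 0.6(13.43) + 0.7(18.38) + 0.7(6.65) = 61.23
5. 1.0(35.65) + 0.75(6.65) + 0.75(18.38) + 0.75(4.83) + 0.6(13.43) = 66.10
The controlling combination is 5, giving 66.10 kN/m.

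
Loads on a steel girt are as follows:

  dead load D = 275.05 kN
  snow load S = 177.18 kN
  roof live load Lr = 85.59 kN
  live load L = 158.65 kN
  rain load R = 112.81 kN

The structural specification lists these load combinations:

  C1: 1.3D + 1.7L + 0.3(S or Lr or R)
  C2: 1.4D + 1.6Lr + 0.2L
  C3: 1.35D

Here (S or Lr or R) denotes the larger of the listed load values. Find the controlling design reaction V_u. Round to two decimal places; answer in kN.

680.42 kN

(S or Lr or R) → S = 177.18 kN.
C1: 1.3(275.05) + 1.7(158.65) + 0.3(177.18) = 680.42
C2: 1.4(275.05) + 1.6(85.59) + 0.2(158.65) = 385.07 + 136.94 + 31.73 = 553.74
C3: 1.35(275.05) = 371.32
Combination 1 governs: V_u = 680.42 kN.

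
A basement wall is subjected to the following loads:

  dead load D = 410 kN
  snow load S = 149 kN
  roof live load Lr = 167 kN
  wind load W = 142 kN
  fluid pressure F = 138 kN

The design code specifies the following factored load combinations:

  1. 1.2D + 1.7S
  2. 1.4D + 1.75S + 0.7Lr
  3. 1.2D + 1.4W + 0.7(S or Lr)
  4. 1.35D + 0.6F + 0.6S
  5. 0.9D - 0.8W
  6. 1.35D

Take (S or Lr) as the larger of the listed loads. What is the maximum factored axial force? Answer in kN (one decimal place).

951.7 kN

(S or Lr) → Lr = 167 kN.
1. 1.2(410) + 1.7(149) = 745.3
2. 1.4(410) + 1.75(149) + 0.7(167) = 951.7
3. 1.2(410) + 1.4(142) + 0.7(167) = 807.7
4. 1.35(410) + 0.6(138) + 0.6(149) = 725.7
5. 0.9(410) - 0.8(142) = 255.4
6. 1.35(410) = 553.5
Maximum is from combination 2.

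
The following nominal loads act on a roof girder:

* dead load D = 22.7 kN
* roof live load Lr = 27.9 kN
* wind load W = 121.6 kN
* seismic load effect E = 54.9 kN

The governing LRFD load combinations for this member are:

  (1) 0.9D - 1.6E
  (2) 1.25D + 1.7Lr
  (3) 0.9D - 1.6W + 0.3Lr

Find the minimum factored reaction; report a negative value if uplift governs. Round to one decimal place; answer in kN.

(1) 0.9(22.7) - 1.6(54.9) = 20.4 - 87.8 = -67.4
(2) 1.25(22.7) + 1.7(27.9) = 28.4 + 47.4 = 75.8
(3) 0.9(22.7) - 1.6(121.6) + 0.3(27.9) = 20.4 - 194.6 + 8.4 = -165.8
Combination 3 gives the minimum: -165.8 kN.

-165.8 kN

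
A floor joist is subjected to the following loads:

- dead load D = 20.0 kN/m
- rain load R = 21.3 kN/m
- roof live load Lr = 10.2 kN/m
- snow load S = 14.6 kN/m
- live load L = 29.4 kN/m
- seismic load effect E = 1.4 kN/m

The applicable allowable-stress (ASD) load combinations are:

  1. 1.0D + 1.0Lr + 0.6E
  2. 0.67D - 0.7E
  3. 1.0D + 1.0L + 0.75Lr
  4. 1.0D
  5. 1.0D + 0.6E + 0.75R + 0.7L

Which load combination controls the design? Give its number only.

Combination 5

1. 1.0(20.0) + 1.0(10.2) + 0.6(1.4) = 20.00 + 10.20 + 0.84 = 31.04
2. 0.67(20.0) - 0.7(1.4) = 13.40 - 0.98 = 12.42
3. 1.0(20.0) + 1.0(29.4) + 0.75(10.2) = 20.00 + 29.40 + 7.65 = 57.05
4. 1.0(20.0) = 20.00
5. 1.0(20.0) + 0.6(1.4) + 0.75(21.3) + 0.7(29.4) = 20.00 + 0.84 + 15.98 + 20.58 = 57.40
The largest value is 57.40 kN/m from combination 5.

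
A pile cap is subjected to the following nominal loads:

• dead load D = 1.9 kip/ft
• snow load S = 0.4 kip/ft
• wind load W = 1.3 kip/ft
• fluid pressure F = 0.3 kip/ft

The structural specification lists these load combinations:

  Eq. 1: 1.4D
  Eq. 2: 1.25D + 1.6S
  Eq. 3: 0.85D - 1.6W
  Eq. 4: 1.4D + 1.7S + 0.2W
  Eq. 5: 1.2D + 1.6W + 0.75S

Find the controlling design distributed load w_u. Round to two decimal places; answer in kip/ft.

Eq. 1: 1.4(1.9) = 2.66
Eq. 2: 1.25(1.9) + 1.6(0.4) = 2.38 + 0.64 = 3.02
Eq. 3: 0.85(1.9) - 1.6(1.3) = -0.47
Eq. 4: 1.4(1.9) + 1.7(0.4) + 0.2(1.3) = 2.66 + 0.68 + 0.26 = 3.60
Eq. 5: 1.2(1.9) + 1.6(1.3) + 0.75(0.4) = 2.28 + 2.08 + 0.30 = 4.66
The controlling combination is 5, giving 4.66 kip/ft.

4.66 kip/ft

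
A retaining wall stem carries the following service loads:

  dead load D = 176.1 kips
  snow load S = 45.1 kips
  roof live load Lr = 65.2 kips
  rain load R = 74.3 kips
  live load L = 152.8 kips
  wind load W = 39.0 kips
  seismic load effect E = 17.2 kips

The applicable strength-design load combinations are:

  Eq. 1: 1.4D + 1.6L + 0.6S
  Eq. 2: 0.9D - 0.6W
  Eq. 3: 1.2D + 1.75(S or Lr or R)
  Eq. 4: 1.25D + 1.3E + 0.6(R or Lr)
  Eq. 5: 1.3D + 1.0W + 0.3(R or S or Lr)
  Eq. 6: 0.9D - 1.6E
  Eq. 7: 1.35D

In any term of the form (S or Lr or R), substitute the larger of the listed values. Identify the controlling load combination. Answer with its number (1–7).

(S or Lr or R) → R = 74.3 kips; (R or Lr) → R = 74.3 kips; (R or S or Lr) → R = 74.3 kips.
Eq. 1: 1.4(176.1) + 1.6(152.8) + 0.6(45.1) = 246.5 + 244.5 + 27.1 = 518.1
Eq. 2: 0.9(176.1) - 0.6(39.0) = 158.5 - 23.4 = 135.1
Eq. 3: 1.2(176.1) + 1.75(74.3) = 211.3 + 130.0 = 341.3
Eq. 4: 1.25(176.1) + 1.3(17.2) + 0.6(74.3) = 220.1 + 22.4 + 44.6 = 287.1
Eq. 5: 1.3(176.1) + 1.0(39.0) + 0.3(74.3) = 228.9 + 39.0 + 22.3 = 290.2
Eq. 6: 0.9(176.1) - 1.6(17.2) = 158.5 - 27.5 = 131.0
Eq. 7: 1.35(176.1) = 237.7
The largest value is 518.1 kips from combination 1.

Combination 1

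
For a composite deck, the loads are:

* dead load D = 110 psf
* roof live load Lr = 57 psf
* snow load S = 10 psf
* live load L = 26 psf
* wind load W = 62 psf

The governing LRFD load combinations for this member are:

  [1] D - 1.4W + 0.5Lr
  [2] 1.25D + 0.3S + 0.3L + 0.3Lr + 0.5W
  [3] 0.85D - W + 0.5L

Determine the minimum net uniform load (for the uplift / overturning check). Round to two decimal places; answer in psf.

44.50 psf

[1] 1.0(110) - 1.4(62) + 0.5(57) = 51.70
[2] 1.25(110) + 0.3(10) + 0.3(26) + 0.3(57) + 0.5(62) = 196.40
[3] 0.85(110) - 1.0(62) + 0.5(26) = 44.50
Combination 3 gives the minimum: 44.50 psf.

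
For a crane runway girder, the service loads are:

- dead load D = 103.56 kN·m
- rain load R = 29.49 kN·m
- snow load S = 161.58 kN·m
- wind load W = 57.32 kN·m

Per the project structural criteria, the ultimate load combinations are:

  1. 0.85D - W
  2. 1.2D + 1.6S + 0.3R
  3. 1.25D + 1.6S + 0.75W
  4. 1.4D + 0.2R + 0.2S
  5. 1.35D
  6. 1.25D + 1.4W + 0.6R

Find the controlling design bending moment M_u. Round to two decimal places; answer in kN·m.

1. 0.85(103.56) - 1.0(57.32) = 88.03 - 57.32 = 30.71
2. 1.2(103.56) + 1.6(161.58) + 0.3(29.49) = 124.27 + 258.53 + 8.85 = 391.65
3. 1.25(103.56) + 1.6(161.58) + 0.75(57.32) = 129.45 + 258.53 + 42.99 = 430.97
4. 1.4(103.56) + 0.2(29.49) + 0.2(161.58) = 144.98 + 5.90 + 32.32 = 183.20
5. 1.35(103.56) = 139.81
6. 1.25(103.56) + 1.4(57.32) + 0.6(29.49) = 129.45 + 80.25 + 17.69 = 227.39
Combination 3 governs: M_u = 430.97 kN·m.

430.97 kN·m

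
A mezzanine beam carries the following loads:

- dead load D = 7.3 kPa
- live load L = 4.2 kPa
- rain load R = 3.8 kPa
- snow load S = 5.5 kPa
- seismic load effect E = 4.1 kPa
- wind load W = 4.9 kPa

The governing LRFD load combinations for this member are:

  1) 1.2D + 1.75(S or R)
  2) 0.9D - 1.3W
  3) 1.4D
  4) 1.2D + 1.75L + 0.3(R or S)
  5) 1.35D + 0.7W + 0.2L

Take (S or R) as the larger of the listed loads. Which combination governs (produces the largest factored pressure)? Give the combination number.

Combination 1

(S or R) → S = 5.5 kPa; (R or S) → S = 5.5 kPa.
1) 1.2(7.3) + 1.75(5.5) = 8.8 + 9.6 = 18.4
2) 0.9(7.3) - 1.3(4.9) = 6.6 - 6.4 = 0.2
3) 1.4(7.3) = 10.2
4) 1.2(7.3) + 1.75(4.2) + 0.3(5.5) = 17.8
5) 1.35(7.3) + 0.7(4.9) + 0.2(4.2) = 9.9 + 3.4 + 0.8 = 14.1
The largest value is 18.4 kPa from combination 1.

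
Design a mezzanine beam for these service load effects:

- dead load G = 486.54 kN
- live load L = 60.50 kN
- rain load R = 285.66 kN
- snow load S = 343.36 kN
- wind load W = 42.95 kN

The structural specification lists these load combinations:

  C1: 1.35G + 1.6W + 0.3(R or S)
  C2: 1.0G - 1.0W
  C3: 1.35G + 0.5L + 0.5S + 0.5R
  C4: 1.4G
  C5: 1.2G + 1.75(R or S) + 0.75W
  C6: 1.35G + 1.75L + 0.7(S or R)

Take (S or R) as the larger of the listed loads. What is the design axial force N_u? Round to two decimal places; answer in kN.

1216.94 kN

(R or S) → S = 343.36 kN; (S or R) → S = 343.36 kN.
C1: 1.35(486.54) + 1.6(42.95) + 0.3(343.36) = 656.83 + 68.72 + 103.01 = 828.56
C2: 1.0(486.54) - 1.0(42.95) = 486.54 - 42.95 = 443.59
C3: 1.35(486.54) + 0.5(60.50) + 0.5(343.36) + 0.5(285.66) = 656.83 + 30.25 + 171.68 + 142.83 = 1001.59
C4: 1.4(486.54) = 681.16
C5: 1.2(486.54) + 1.75(343.36) + 0.75(42.95) = 583.85 + 600.88 + 32.21 = 1216.94
C6: 1.35(486.54) + 1.75(60.50) + 0.7(343.36) = 656.83 + 105.88 + 240.35 = 1003.06
The controlling combination is 5, giving 1216.94 kN.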